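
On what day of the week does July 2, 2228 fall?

Wednesday

Doomsday rule: the anchor day for the 2200s is Friday. For year 28: 28÷12 = 2 r 4, and 4÷4 = 1, so 2+4+1 = 7.
Friday + 7 ≡ Friday — that's 2228's doomsday.
In July the doomsday date is Jul 11.
Jul 2 is 9 days before Jul 11; 9 mod 7 = 2, so Friday − 2 = Wednesday.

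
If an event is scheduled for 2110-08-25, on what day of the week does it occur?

Monday

Doomsday rule: the anchor day for the 2100s is Sunday. For year 10: 10÷12 = 0 r 10, and 10÷4 = 2, so 0+10+2 = 12.
Sunday + 12 ≡ Friday — that's 2110's doomsday.
In August the doomsday date is Aug 8.
Aug 25 is 17 days after Aug 8; 17 mod 7 = 3, so Friday + 3 = Monday.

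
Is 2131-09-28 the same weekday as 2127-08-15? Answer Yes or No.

Yes

From Aug 15, 2127 to Sep 28, 2131 is 1505 days.
1505 mod 7 = 0, so they are the same weekday.
(Aug 15, 2127 is a Friday; Sep 28, 2131 is a Friday.)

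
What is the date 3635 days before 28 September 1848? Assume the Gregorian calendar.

−366 (one year; includes Feb 29, 1848) → Sep 28, 1847 (3269 left).
−365 (one year) → Sep 28, 1846 (2904 left).
−365 (one year) → Sep 28, 1845 (2539 left).
−365 (one year) → Sep 28, 1844 (2174 left).
−366 (one year; includes Feb 29, 1844) → Sep 28, 1843 (1808 left).
−365 (one year) → Sep 28, 1842 (1443 left).
−365 (one year) → Sep 28, 1841 (1078 left).
−365 (one year) → Sep 28, 1840 (713 left).
−366 (one year; includes Feb 29, 1840) → Sep 28, 1839 (347 left).
−28 → Aug 31, 1839 (end of Aug, 31 days; 319 left).
−31 → Jul 31, 1839 (end of Jul, 31 days; 288 left).
−31 → Jun 30, 1839 (end of Jun, 30 days; 257 left).
−30 → May 31, 1839 (end of May, 31 days; 227 left).
−31 → Apr 30, 1839 (end of Apr, 30 days; 196 left).
−30 → Mar 31, 1839 (end of Mar, 31 days; 166 left).
−31 → Feb 28, 1839 (end of Feb, 28 days; 135 left).
−28 → Jan 31, 1839 (end of Jan, 31 days; 107 left).
−31 → Dec 31, 1838 (end of Dec, 31 days; 76 left).
−31 → Nov 30, 1838 (end of Nov, 30 days; 45 left).
−30 → Oct 31, 1838 (end of Oct, 31 days; 15 left).
−15 → Oct 16, 1838.

October 16, 1838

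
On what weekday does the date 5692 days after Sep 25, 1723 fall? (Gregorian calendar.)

First find the weekday of Sep 25, 1723. Doomsday rule: the anchor day for the 1700s is Sunday. For year 23: 23÷12 = 1 r 11, and 11÷4 = 2, so 1+11+2 = 14.
Sunday + 14 ≡ Sunday — that's 1723's doomsday.
In September the doomsday date is Sep 5.
Sep 25 is 20 days after Sep 5; 20 mod 7 = 6, so Sunday + 6 = Saturday.
5692 mod 7 = 1, so 5692 days after a Saturday is Saturday + 1 = Sunday.

Sunday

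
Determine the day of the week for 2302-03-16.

Doomsday rule: the anchor day for the 2300s is Wednesday. For year 02: 2÷12 = 0 r 2, and 2÷4 = 0, so 0+2+0 = 2.
Wednesday + 2 ≡ Friday — that's 2302's doomsday.
In March the doomsday date is Mar 14.
Mar 16 is 2 days after Mar 14; 2 mod 7 = 2, so Friday + 2 = Sunday.

Sunday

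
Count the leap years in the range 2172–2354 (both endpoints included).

44

Multiples of 4 in [2172,2354]: 46.
Of those, multiples of 100: 2 (not leap unless ÷400).
Multiples of 400: 0.
Leap years = 46 − 2 + 0 = 44.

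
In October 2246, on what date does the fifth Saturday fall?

October 31, 2246

October 1, 2246 is a Thursday.
The first Saturday is therefore October 3 (2 days later).
The fifth Saturday is 3 + 4×7 = October 31.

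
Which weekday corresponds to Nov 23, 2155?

Doomsday rule: the anchor day for the 2100s is Sunday. For year 55: 55÷12 = 4 r 7, and 7÷4 = 1, so 4+7+1 = 12.
Sunday + 12 ≡ Friday — that's 2155's doomsday.
In November the doomsday date is Nov 7.
Nov 23 is 16 days after Nov 7; 16 mod 7 = 2, so Friday + 2 = Sunday.

Sunday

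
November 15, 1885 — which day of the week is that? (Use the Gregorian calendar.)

Doomsday rule: the anchor day for the 1800s is Friday. For year 85: 85÷12 = 7 r 1, and 1÷4 = 0, so 7+1+0 = 8.
Friday + 8 ≡ Saturday — that's 1885's doomsday.
In November the doomsday date is Nov 7.
Nov 15 is 8 days after Nov 7; 8 mod 7 = 1, so Saturday + 1 = Sunday.

Sunday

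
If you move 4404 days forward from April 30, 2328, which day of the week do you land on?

Tuesday

First find the weekday of Apr 30, 2328. Doomsday rule: the anchor day for the 2300s is Wednesday. For year 28: 28÷12 = 2 r 4, and 4÷4 = 1, so 2+4+1 = 7.
Wednesday + 7 ≡ Wednesday — that's 2328's doomsday.
In April the doomsday date is Apr 4.
Apr 30 is 26 days after Apr 4; 26 mod 7 = 5, so Wednesday + 5 = Monday.
4404 mod 7 = 1, so 4404 days after a Monday is Monday + 1 = Tuesday.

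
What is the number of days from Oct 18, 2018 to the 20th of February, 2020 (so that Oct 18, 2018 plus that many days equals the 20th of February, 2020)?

Oct 18, 2018 → Oct 18, 2019: 365 days.
Oct 18, 2019 → Nov 18, 2019: 31 days (October has 31).
Nov 18, 2019 → Dec 18, 2019: 30 days (November has 30).
Dec 18, 2019 → Jan 18, 2020: 31 days (December has 31).
Jan 18, 2020 → Feb 18, 2020: 31 days (January has 31).
Feb 18, 2020 → Feb 20, 2020: 2 days.
Total: 490 days.

490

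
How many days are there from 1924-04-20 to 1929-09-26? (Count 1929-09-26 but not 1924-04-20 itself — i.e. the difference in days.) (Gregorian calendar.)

1985

Apr 20, 1924 → Apr 20, 1925: 365 days.
Apr 20, 1925 → Apr 20, 1926: 365 days.
Apr 20, 1926 → Apr 20, 1927: 365 days.
Apr 20, 1927 → Apr 20, 1928: 366 days (Feb 29, 1928 is in that span).
Apr 20, 1928 → Apr 20, 1929: 365 days.
Apr 20, 1929 → May 20, 1929: 30 days (April has 30).
May 20, 1929 → Jun 20, 1929: 31 days (May has 31).
Jun 20, 1929 → Jul 20, 1929: 30 days (June has 30).
Jul 20, 1929 → Aug 20, 1929: 31 days (July has 31).
Aug 20, 1929 → Sep 20, 1929: 31 days (August has 31).
Sep 20, 1929 → Sep 26, 1929: 6 days.
Total: 1985 days.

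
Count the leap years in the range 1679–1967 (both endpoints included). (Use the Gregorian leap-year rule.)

Multiples of 4 in [1679,1967]: 72.
Of those, multiples of 100: 3 (not leap unless ÷400).
Multiples of 400: 0.
Leap years = 72 − 3 + 0 = 69.

69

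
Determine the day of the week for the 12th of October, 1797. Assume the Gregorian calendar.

Doomsday rule: the anchor day for the 1700s is Sunday. For year 97: 97÷12 = 8 r 1, and 1÷4 = 0, so 8+1+0 = 9.
Sunday + 9 ≡ Tuesday — that's 1797's doomsday.
In October the doomsday date is Oct 10.
Oct 12 is 2 days after Oct 10; 2 mod 7 = 2, so Tuesday + 2 = Thursday.

Thursday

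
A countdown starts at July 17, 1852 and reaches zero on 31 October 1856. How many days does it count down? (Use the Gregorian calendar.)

1567

Jul 17, 1852 → Jul 17, 1853: 365 days.
Jul 17, 1853 → Jul 17, 1854: 365 days.
Jul 17, 1854 → Jul 17, 1855: 365 days.
Jul 17, 1855 → Jul 17, 1856: 366 days (Feb 29, 1856 is in that span).
Jul 17, 1856 → Aug 17, 1856: 31 days (July has 31).
Aug 17, 1856 → Sep 17, 1856: 31 days (August has 31).
Sep 17, 1856 → Oct 17, 1856: 30 days (September has 30).
Oct 17, 1856 → Oct 31, 1856: 14 days.
Total: 1567 days.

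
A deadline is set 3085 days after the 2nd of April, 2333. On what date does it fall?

September 12, 2341

+365 (one year) → Apr 2, 2334 (2720 left).
+365 (one year) → Apr 2, 2335 (2355 left).
+366 (one year; includes Feb 29, 2336) → Apr 2, 2336 (1989 left).
+365 (one year) → Apr 2, 2337 (1624 left).
+365 (one year) → Apr 2, 2338 (1259 left).
+365 (one year) → Apr 2, 2339 (894 left).
+366 (one year; includes Feb 29, 2340) → Apr 2, 2340 (528 left).
+365 (one year) → Apr 2, 2341 (163 left).
Apr has 30 days: +29 → May 1, 2341 (134 left).
May has 31 days: +31 → Jun 1, 2341 (103 left).
Jun has 30 days: +30 → Jul 1, 2341 (73 left).
Jul has 31 days: +31 → Aug 1, 2341 (42 left).
Aug has 31 days: +31 → Sep 1, 2341 (11 left).
+11 → Sep 12, 2341.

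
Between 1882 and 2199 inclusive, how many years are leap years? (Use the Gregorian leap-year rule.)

77

Multiples of 4 in [1882,2199]: 79.
Of those, multiples of 100: 3 (not leap unless ÷400).
Multiples of 400: 1.
Leap years = 79 − 3 + 1 = 77.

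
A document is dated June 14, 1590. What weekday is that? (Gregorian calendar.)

Doomsday rule: the anchor day for the 1500s is Wednesday. For year 90: 90÷12 = 7 r 6, and 6÷4 = 1, so 7+6+1 = 14.
Wednesday + 14 ≡ Wednesday — that's 1590's doomsday.
In June the doomsday date is Jun 6.
Jun 14 is 8 days after Jun 6; 8 mod 7 = 1, so Wednesday + 1 = Thursday.

Thursday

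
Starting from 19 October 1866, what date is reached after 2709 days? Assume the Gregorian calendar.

+365 (one year) → Oct 19, 1867 (2344 left).
+366 (one year; includes Feb 29, 1868) → Oct 19, 1868 (1978 left).
+365 (one year) → Oct 19, 1869 (1613 left).
+365 (one year) → Oct 19, 1870 (1248 left).
+365 (one year) → Oct 19, 1871 (883 left).
+366 (one year; includes Feb 29, 1872) → Oct 19, 1872 (517 left).
+365 (one year) → Oct 19, 1873 (152 left).
Oct has 31 days: +13 → Nov 1, 1873 (139 left).
Nov has 30 days: +30 → Dec 1, 1873 (109 left).
Dec has 31 days: +31 → Jan 1, 1874 (78 left).
Jan has 31 days: +31 → Feb 1, 1874 (47 left).
Feb has 28 days: +28 → Mar 1, 1874 (19 left).
+19 → Mar 20, 1874.

March 20, 1874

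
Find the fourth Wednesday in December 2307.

December 1, 2307 is a Sunday.
The first Wednesday is therefore December 4 (3 days later).
The fourth Wednesday is 4 + 3×7 = December 25.

December 25, 2307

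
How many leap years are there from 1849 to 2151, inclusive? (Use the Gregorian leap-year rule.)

Multiples of 4 in [1849,2151]: 75.
Of those, multiples of 100: 3 (not leap unless ÷400).
Multiples of 400: 1.
Leap years = 75 − 3 + 1 = 73.

73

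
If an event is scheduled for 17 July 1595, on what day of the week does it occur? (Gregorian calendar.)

Monday

Doomsday rule: the anchor day for the 1500s is Wednesday. For year 95: 95÷12 = 7 r 11, and 11÷4 = 2, so 7+11+2 = 20.
Wednesday + 20 ≡ Tuesday — that's 1595's doomsday.
In July the doomsday date is Jul 11.
Jul 17 is 6 days after Jul 11; 6 mod 7 = 6, so Tuesday + 6 = Monday.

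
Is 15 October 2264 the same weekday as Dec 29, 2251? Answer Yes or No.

No

From Dec 29, 2251 to Oct 15, 2264 is 4674 days.
4674 mod 7 = 5, so they are different weekdays.
(Dec 29, 2251 is a Monday; Oct 15, 2264 is a Saturday.)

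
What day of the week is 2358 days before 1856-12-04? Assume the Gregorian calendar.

First find the weekday of Dec 4, 1856. Doomsday rule: the anchor day for the 1800s is Friday. For year 56: 56÷12 = 4 r 8, and 8÷4 = 2, so 4+8+2 = 14.
Friday + 14 ≡ Friday — that's 1856's doomsday.
In December the doomsday date is Dec 12.
Dec 4 is 8 days before Dec 12; 8 mod 7 = 1, so Friday − 1 = Thursday.
2358 mod 7 = 6, so 2358 days before a Thursday is Thursday − 6 = Friday.

Friday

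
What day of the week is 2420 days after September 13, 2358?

Thursday

First find the weekday of Sep 13, 2358. Doomsday rule: the anchor day for the 2300s is Wednesday. For year 58: 58÷12 = 4 r 10, and 10÷4 = 2, so 4+10+2 = 16.
Wednesday + 16 ≡ Friday — that's 2358's doomsday.
In September the doomsday date is Sep 5.
Sep 13 is 8 days after Sep 5; 8 mod 7 = 1, so Friday + 1 = Saturday.
2420 mod 7 = 5, so 2420 days after a Saturday is Saturday + 5 = Thursday.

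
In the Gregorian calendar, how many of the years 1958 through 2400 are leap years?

Multiples of 4 in [1958,2400]: 111.
Of those, multiples of 100: 5 (not leap unless ÷400).
Multiples of 400: 2.
Leap years = 111 − 5 + 2 = 108.

108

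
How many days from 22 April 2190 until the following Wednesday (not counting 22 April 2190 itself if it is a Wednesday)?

Apr 22, 2190 is a Thursday.
From Thursday to the next Wednesday is 6 days.

6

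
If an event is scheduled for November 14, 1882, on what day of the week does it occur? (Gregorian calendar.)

Doomsday rule: the anchor day for the 1800s is Friday. For year 82: 82÷12 = 6 r 10, and 10÷4 = 2, so 6+10+2 = 18.
Friday + 18 ≡ Tuesday — that's 1882's doomsday.
In November the doomsday date is Nov 7.
Nov 14 is 7 days after Nov 7; 7 mod 7 = 0, so Tuesday + 0 = Tuesday.

Tuesday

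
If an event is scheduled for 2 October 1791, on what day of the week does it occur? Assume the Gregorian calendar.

Doomsday rule: the anchor day for the 1700s is Sunday. For year 91: 91÷12 = 7 r 7, and 7÷4 = 1, so 7+7+1 = 15.
Sunday + 15 ≡ Monday — that's 1791's doomsday.
In October the doomsday date is Oct 10.
Oct 2 is 8 days before Oct 10; 8 mod 7 = 1, so Monday − 1 = Sunday.

Sunday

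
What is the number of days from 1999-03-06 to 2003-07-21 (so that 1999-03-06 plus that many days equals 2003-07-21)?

Mar 6, 1999 → Mar 6, 2000: 366 days (Feb 29, 2000 is in that span).
Mar 6, 2000 → Mar 6, 2001: 365 days.
Mar 6, 2001 → Mar 6, 2002: 365 days.
Mar 6, 2002 → Mar 6, 2003: 365 days.
Mar 6, 2003 → Apr 6, 2003: 31 days (March has 31).
Apr 6, 2003 → May 6, 2003: 30 days (April has 30).
May 6, 2003 → Jun 6, 2003: 31 days (May has 31).
Jun 6, 2003 → Jul 6, 2003: 30 days (June has 30).
Jul 6, 2003 → Jul 21, 2003: 15 days.
Total: 1598 days.

1598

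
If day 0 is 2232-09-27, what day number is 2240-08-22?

2886

Sep 27, 2232 → Sep 27, 2233: 365 days.
Sep 27, 2233 → Sep 27, 2234: 365 days.
Sep 27, 2234 → Sep 27, 2235: 365 days.
Sep 27, 2235 → Sep 27, 2236: 366 days (Feb 29, 2236 is in that span).
Sep 27, 2236 → Sep 27, 2237: 365 days.
Sep 27, 2237 → Sep 27, 2238: 365 days.
Sep 27, 2238 → Sep 27, 2239: 365 days.
Sep 27, 2239 → Oct 27, 2239: 30 days (September has 30).
Oct 27, 2239 → Nov 27, 2239: 31 days (October has 31).
Nov 27, 2239 → Dec 27, 2239: 30 days (November has 30).
Dec 27, 2239 → Jan 27, 2240: 31 days (December has 31).
Jan 27, 2240 → Feb 27, 2240: 31 days (January has 31).
Feb 27, 2240 → Mar 27, 2240: 29 days (February has 29).
Mar 27, 2240 → Apr 27, 2240: 31 days (March has 31).
Apr 27, 2240 → May 27, 2240: 30 days (April has 30).
May 27, 2240 → Jun 27, 2240: 31 days (May has 31).
Jun 27, 2240 → Jul 27, 2240: 30 days (June has 30).
Jul 27, 2240 → Aug 22, 2240: 26 days.
Total: 2886 days.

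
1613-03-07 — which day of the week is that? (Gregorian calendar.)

Doomsday rule: the anchor day for the 1600s is Tuesday. For year 13: 13÷12 = 1 r 1, and 1÷4 = 0, so 1+1+0 = 2.
Tuesday + 2 ≡ Thursday — that's 1613's doomsday.
In March the doomsday date is Mar 14.
Mar 7 is 7 days before Mar 14; 7 mod 7 = 0, so Thursday − 0 = Thursday.

Thursday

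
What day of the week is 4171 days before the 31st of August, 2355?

First find the weekday of Aug 31, 2355. Doomsday rule: the anchor day for the 2300s is Wednesday. For year 55: 55÷12 = 4 r 7, and 7÷4 = 1, so 4+7+1 = 12.
Wednesday + 12 ≡ Monday — that's 2355's doomsday.
In August the doomsday date is Aug 8.
Aug 31 is 23 days after Aug 8; 23 mod 7 = 2, so Monday + 2 = Wednesday.
4171 mod 7 = 6, so 4171 days before a Wednesday is Wednesday − 6 = Thursday.

Thursday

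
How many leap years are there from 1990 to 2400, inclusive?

100

Multiples of 4 in [1990,2400]: 103.
Of those, multiples of 100: 5 (not leap unless ÷400).
Multiples of 400: 2.
Leap years = 103 − 5 + 2 = 100.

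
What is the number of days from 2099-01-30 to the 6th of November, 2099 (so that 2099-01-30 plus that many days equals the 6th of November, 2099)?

Jan 30, 2099 → Feb 28, 2099: 29 days (January has 31).
Feb 28, 2099 → Mar 28, 2099: 28 days (February has 28).
Mar 28, 2099 → Apr 28, 2099: 31 days (March has 31).
Apr 28, 2099 → May 28, 2099: 30 days (April has 30).
May 28, 2099 → Jun 28, 2099: 31 days (May has 31).
Jun 28, 2099 → Jul 28, 2099: 30 days (June has 30).
Jul 28, 2099 → Aug 28, 2099: 31 days (July has 31).
Aug 28, 2099 → Sep 28, 2099: 31 days (August has 31).
Sep 28, 2099 → Oct 28, 2099: 30 days (September has 30).
Oct 28, 2099 → Nov 6, 2099: 9 days.
Total: 280 days.

280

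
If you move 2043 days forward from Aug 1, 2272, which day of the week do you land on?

Wednesday

First find the weekday of Aug 1, 2272. Doomsday rule: the anchor day for the 2200s is Friday. For year 72: 72÷12 = 6 r 0, and 0÷4 = 0, so 6+0+0 = 6.
Friday + 6 ≡ Thursday — that's 2272's doomsday.
In August the doomsday date is Aug 8.
Aug 1 is 7 days before Aug 8; 7 mod 7 = 0, so Thursday − 0 = Thursday.
2043 mod 7 = 6, so 2043 days after a Thursday is Thursday + 6 = Wednesday.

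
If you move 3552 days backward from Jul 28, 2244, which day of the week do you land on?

Thursday

Jul 28, 2244 is a Sunday.
3552 mod 7 = 3, so 3552 days before a Sunday is Sunday − 3 = Thursday.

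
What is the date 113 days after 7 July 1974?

October 28, 1974

Jul has 31 days: +25 → Aug 1, 1974 (88 left).
Aug has 31 days: +31 → Sep 1, 1974 (57 left).
Sep has 30 days: +30 → Oct 1, 1974 (27 left).
+27 → Oct 28, 1974.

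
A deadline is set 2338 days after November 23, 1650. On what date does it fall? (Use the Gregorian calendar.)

+365 (one year) → Nov 23, 1651 (1973 left).
+366 (one year; includes Feb 29, 1652) → Nov 23, 1652 (1607 left).
+365 (one year) → Nov 23, 1653 (1242 left).
+365 (one year) → Nov 23, 1654 (877 left).
+365 (one year) → Nov 23, 1655 (512 left).
+366 (one year; includes Feb 29, 1656) → Nov 23, 1656 (146 left).
Nov has 30 days: +8 → Dec 1, 1656 (138 left).
Dec has 31 days: +31 → Jan 1, 1657 (107 left).
Jan has 31 days: +31 → Feb 1, 1657 (76 left).
Feb has 28 days: +28 → Mar 1, 1657 (48 left).
Mar has 31 days: +31 → Apr 1, 1657 (17 left).
+17 → Apr 18, 1657.

April 18, 1657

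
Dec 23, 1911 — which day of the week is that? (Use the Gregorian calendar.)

Doomsday rule: the anchor day for the 1900s is Wednesday. For year 11: 11÷12 = 0 r 11, and 11÷4 = 2, so 0+11+2 = 13.
Wednesday + 13 ≡ Tuesday — that's 1911's doomsday.
In December the doomsday date is Dec 12.
Dec 23 is 11 days after Dec 12; 11 mod 7 = 4, so Tuesday + 4 = Saturday.

Saturday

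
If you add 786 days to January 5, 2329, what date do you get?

March 2, 2331

+365 (one year) → Jan 5, 2330 (421 left).
+365 (one year) → Jan 5, 2331 (56 left).
Jan has 31 days: +27 → Feb 1, 2331 (29 left).
Feb has 28 days: +28 → Mar 1, 2331 (1 left).
+1 → Mar 2, 2331.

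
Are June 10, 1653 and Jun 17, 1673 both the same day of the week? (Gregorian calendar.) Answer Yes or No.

No

From Jun 10, 1653 to Jun 17, 1673 is 7312 days.
7312 mod 7 = 4, so they are different weekdays.
(Jun 10, 1653 is a Tuesday; Jun 17, 1673 is a Saturday.)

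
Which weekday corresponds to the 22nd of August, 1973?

Wednesday

Doomsday rule: the anchor day for the 1900s is Wednesday. For year 73: 73÷12 = 6 r 1, and 1÷4 = 0, so 6+1+0 = 7.
Wednesday + 7 ≡ Wednesday — that's 1973's doomsday.
In August the doomsday date is Aug 8.
Aug 22 is 14 days after Aug 8; 14 mod 7 = 0, so Wednesday + 0 = Wednesday.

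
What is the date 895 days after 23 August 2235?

+366 (one year; includes Feb 29, 2236) → Aug 23, 2236 (529 left).
+365 (one year) → Aug 23, 2237 (164 left).
Aug has 31 days: +9 → Sep 1, 2237 (155 left).
Sep has 30 days: +30 → Oct 1, 2237 (125 left).
Oct has 31 days: +31 → Nov 1, 2237 (94 left).
Nov has 30 days: +30 → Dec 1, 2237 (64 left).
Dec has 31 days: +31 → Jan 1, 2238 (33 left).
Jan has 31 days: +31 → Feb 1, 2238 (2 left).
+2 → Feb 3, 2238.

February 3, 2238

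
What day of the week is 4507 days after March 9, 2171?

Friday

Mar 9, 2171 is a Saturday.
4507 mod 7 = 6, so 4507 days after a Saturday is Saturday + 6 = Friday.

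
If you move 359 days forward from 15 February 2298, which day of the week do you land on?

First find the weekday of Feb 15, 2298. Doomsday rule: the anchor day for the 2200s is Friday. For year 98: 98÷12 = 8 r 2, and 2÷4 = 0, so 8+2+0 = 10.
Friday + 10 ≡ Monday — that's 2298's doomsday.
In February the doomsday date is Feb 28 (2298 is not a leap year).
Feb 15 is 13 days before Feb 28; 13 mod 7 = 6, so Monday − 6 = Tuesday.
359 mod 7 = 2, so 359 days after a Tuesday is Tuesday + 2 = Thursday.

Thursday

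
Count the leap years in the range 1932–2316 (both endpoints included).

94

Multiples of 4 in [1932,2316]: 97.
Of those, multiples of 100: 4 (not leap unless ÷400).
Multiples of 400: 1.
Leap years = 97 − 4 + 1 = 94.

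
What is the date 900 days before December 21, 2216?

July 5, 2214

−366 (one year; includes Feb 29, 2216) → Dec 21, 2215 (534 left).
−365 (one year) → Dec 21, 2214 (169 left).
−21 → Nov 30, 2214 (end of Nov, 30 days; 148 left).
−30 → Oct 31, 2214 (end of Oct, 31 days; 118 left).
−31 → Sep 30, 2214 (end of Sep, 30 days; 87 left).
−30 → Aug 31, 2214 (end of Aug, 31 days; 57 left).
−31 → Jul 31, 2214 (end of Jul, 31 days; 26 left).
−26 → Jul 5, 2214.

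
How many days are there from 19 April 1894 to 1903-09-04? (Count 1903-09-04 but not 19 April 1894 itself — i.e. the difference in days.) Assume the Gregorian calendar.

Apr 19, 1894 → Apr 19, 1895: 365 days.
Apr 19, 1895 → Apr 19, 1896: 366 days (Feb 29, 1896 is in that span).
Apr 19, 1896 → Apr 19, 1897: 365 days.
Apr 19, 1897 → Apr 19, 1898: 365 days.
Apr 19, 1898 → Apr 19, 1899: 365 days.
Apr 19, 1899 → Apr 19, 1900: 365 days.
Apr 19, 1900 → Apr 19, 1901: 365 days.
Apr 19, 1901 → Apr 19, 1902: 365 days.
Apr 19, 1902 → Apr 19, 1903: 365 days.
Apr 19, 1903 → May 19, 1903: 30 days (April has 30).
May 19, 1903 → Jun 19, 1903: 31 days (May has 31).
Jun 19, 1903 → Jul 19, 1903: 30 days (June has 30).
Jul 19, 1903 → Aug 19, 1903: 31 days (July has 31).
Aug 19, 1903 → Sep 4, 1903: 16 days.
Total: 3424 days.

3424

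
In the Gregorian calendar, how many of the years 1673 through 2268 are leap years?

144

Multiples of 4 in [1673,2268]: 149.
Of those, multiples of 100: 6 (not leap unless ÷400).
Multiples of 400: 1.
Leap years = 149 − 6 + 1 = 144.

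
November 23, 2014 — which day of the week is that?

Sunday

January 1, 2014 is a Wednesday.
Jan 1, 2014 → Feb 1, 2014: 31 days (January has 31).
Feb 1, 2014 → Mar 1, 2014: 28 days (February has 28).
Mar 1, 2014 → Apr 1, 2014: 31 days (March has 31).
Apr 1, 2014 → May 1, 2014: 30 days (April has 30).
May 1, 2014 → Jun 1, 2014: 31 days (May has 31).
Jun 1, 2014 → Jul 1, 2014: 30 days (June has 30).
Jul 1, 2014 → Aug 1, 2014: 31 days (July has 31).
Aug 1, 2014 → Sep 1, 2014: 31 days (August has 31).
Sep 1, 2014 → Oct 1, 2014: 30 days (September has 30).
Oct 1, 2014 → Nov 1, 2014: 31 days (October has 31).
Nov 1, 2014 → Nov 23, 2014: 22 days.
Total: 326 days.
326 mod 7 = 4, so Wednesday + 4 = Sunday.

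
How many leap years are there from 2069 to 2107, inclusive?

8

Multiples of 4 in [2069,2107]: 9.
Of those, multiples of 100: 1 (not leap unless ÷400).
Multiples of 400: 0.
Leap years = 9 − 1 + 0 = 8.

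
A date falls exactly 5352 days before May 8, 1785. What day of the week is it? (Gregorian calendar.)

Wednesday

First find the weekday of May 8, 1785. Doomsday rule: the anchor day for the 1700s is Sunday. For year 85: 85÷12 = 7 r 1, and 1÷4 = 0, so 7+1+0 = 8.
Sunday + 8 ≡ Monday — that's 1785's doomsday.
In May the doomsday date is May 9.
May 8 is 1 day before May 9; 1 mod 7 = 1, so Monday − 1 = Sunday.
5352 mod 7 = 4, so 5352 days before a Sunday is Sunday − 4 = Wednesday.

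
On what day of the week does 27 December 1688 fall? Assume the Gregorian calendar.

Doomsday rule: the anchor day for the 1600s is Tuesday. For year 88: 88÷12 = 7 r 4, and 4÷4 = 1, so 7+4+1 = 12.
Tuesday + 12 ≡ Sunday — that's 1688's doomsday.
In December the doomsday date is Dec 12.
Dec 27 is 15 days after Dec 12; 15 mod 7 = 1, so Sunday + 1 = Monday.

Monday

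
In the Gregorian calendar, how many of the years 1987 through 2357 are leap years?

Multiples of 4 in [1987,2357]: 93.
Of those, multiples of 100: 4 (not leap unless ÷400).
Multiples of 400: 1.
Leap years = 93 − 4 + 1 = 90.

90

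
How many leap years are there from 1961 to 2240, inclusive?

Multiples of 4 in [1961,2240]: 70.
Of those, multiples of 100: 3 (not leap unless ÷400).
Multiples of 400: 1.
Leap years = 70 − 3 + 1 = 68.

68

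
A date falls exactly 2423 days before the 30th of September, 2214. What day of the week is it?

Thursday

Sep 30, 2214 is a Friday.
2423 mod 7 = 1, so 2423 days before a Friday is Friday − 1 = Thursday.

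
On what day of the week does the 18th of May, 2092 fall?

Sunday

January 1, 2092 is a Tuesday.
Jan 1, 2092 → Feb 1, 2092: 31 days (January has 31).
Feb 1, 2092 → Mar 1, 2092: 29 days (February has 29).
Mar 1, 2092 → Apr 1, 2092: 31 days (March has 31).
Apr 1, 2092 → May 1, 2092: 30 days (April has 30).
May 1, 2092 → May 18, 2092: 17 days.
Total: 138 days.
138 mod 7 = 5, so Tuesday + 5 = Sunday.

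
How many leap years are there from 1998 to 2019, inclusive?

Multiples of 4 in [1998,2019]: 5.
Of those, multiples of 100: 1 (not leap unless ÷400).
Multiples of 400: 1.
Leap years = 5 − 1 + 1 = 5.

5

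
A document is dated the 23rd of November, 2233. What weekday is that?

Doomsday rule: the anchor day for the 2200s is Friday. For year 33: 33÷12 = 2 r 9, and 9÷4 = 2, so 2+9+2 = 13.
Friday + 13 ≡ Thursday — that's 2233's doomsday.
In November the doomsday date is Nov 7.
Nov 23 is 16 days after Nov 7; 16 mod 7 = 2, so Thursday + 2 = Saturday.

Saturday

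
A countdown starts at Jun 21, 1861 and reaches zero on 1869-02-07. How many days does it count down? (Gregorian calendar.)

Jun 21, 1861 → Jun 21, 1862: 365 days.
Jun 21, 1862 → Jun 21, 1863: 365 days.
Jun 21, 1863 → Jun 21, 1864: 366 days (Feb 29, 1864 is in that span).
Jun 21, 1864 → Jun 21, 1865: 365 days.
Jun 21, 1865 → Jun 21, 1866: 365 days.
Jun 21, 1866 → Jun 21, 1867: 365 days.
Jun 21, 1867 → Jun 21, 1868: 366 days (Feb 29, 1868 is in that span).
Jun 21, 1868 → Jul 21, 1868: 30 days (June has 30).
Jul 21, 1868 → Aug 21, 1868: 31 days (July has 31).
Aug 21, 1868 → Sep 21, 1868: 31 days (August has 31).
Sep 21, 1868 → Oct 21, 1868: 30 days (September has 30).
Oct 21, 1868 → Nov 21, 1868: 31 days (October has 31).
Nov 21, 1868 → Dec 21, 1868: 30 days (November has 30).
Dec 21, 1868 → Jan 21, 1869: 31 days (December has 31).
Jan 21, 1869 → Feb 7, 1869: 17 days.
Total: 2788 days.

2788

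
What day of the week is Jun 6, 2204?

Wednesday

January 1, 2204 is a Sunday.
Jan 1, 2204 → Feb 1, 2204: 31 days (January has 31).
Feb 1, 2204 → Mar 1, 2204: 29 days (February has 29).
Mar 1, 2204 → Apr 1, 2204: 31 days (March has 31).
Apr 1, 2204 → May 1, 2204: 30 days (April has 30).
May 1, 2204 → Jun 1, 2204: 31 days (May has 31).
Jun 1, 2204 → Jun 6, 2204: 5 days.
Total: 157 days.
157 mod 7 = 3, so Sunday + 3 = Wednesday.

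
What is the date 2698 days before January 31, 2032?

−365 (one year) → Jan 31, 2031 (2333 left).
−365 (one year) → Jan 31, 2030 (1968 left).
−365 (one year) → Jan 31, 2029 (1603 left).
−366 (one year; includes Feb 29, 2028) → Jan 31, 2028 (1237 left).
−365 (one year) → Jan 31, 2027 (872 left).
−365 (one year) → Jan 31, 2026 (507 left).
−365 (one year) → Jan 31, 2025 (142 left).
−31 → Dec 31, 2024 (end of Dec, 31 days; 111 left).
−31 → Nov 30, 2024 (end of Nov, 30 days; 80 left).
−30 → Oct 31, 2024 (end of Oct, 31 days; 50 left).
−31 → Sep 30, 2024 (end of Sep, 30 days; 19 left).
−19 → Sep 11, 2024.

September 11, 2024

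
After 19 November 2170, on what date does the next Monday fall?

November 26, 2170

Nov 19, 2170 is a Monday.
From Monday to the next Monday is 7 days.
Nov 19, 2170 + 7 = Nov 26, 2170.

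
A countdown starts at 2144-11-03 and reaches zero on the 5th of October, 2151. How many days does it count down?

2527

Nov 3, 2144 → Nov 3, 2145: 365 days.
Nov 3, 2145 → Nov 3, 2146: 365 days.
Nov 3, 2146 → Nov 3, 2147: 365 days.
Nov 3, 2147 → Nov 3, 2148: 366 days (Feb 29, 2148 is in that span).
Nov 3, 2148 → Nov 3, 2149: 365 days.
Nov 3, 2149 → Nov 3, 2150: 365 days.
Nov 3, 2150 → Dec 3, 2150: 30 days (November has 30).
Dec 3, 2150 → Jan 3, 2151: 31 days (December has 31).
Jan 3, 2151 → Feb 3, 2151: 31 days (January has 31).
Feb 3, 2151 → Mar 3, 2151: 28 days (February has 28).
Mar 3, 2151 → Apr 3, 2151: 31 days (March has 31).
Apr 3, 2151 → May 3, 2151: 30 days (April has 30).
May 3, 2151 → Jun 3, 2151: 31 days (May has 31).
Jun 3, 2151 → Jul 3, 2151: 30 days (June has 30).
Jul 3, 2151 → Aug 3, 2151: 31 days (July has 31).
Aug 3, 2151 → Sep 3, 2151: 31 days (August has 31).
Sep 3, 2151 → Oct 3, 2151: 30 days (September has 30).
Oct 3, 2151 → Oct 5, 2151: 2 days.
Total: 2527 days.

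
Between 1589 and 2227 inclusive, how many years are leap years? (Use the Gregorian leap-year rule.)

154

Multiples of 4 in [1589,2227]: 159.
Of those, multiples of 100: 7 (not leap unless ÷400).
Multiples of 400: 2.
Leap years = 159 − 7 + 2 = 154.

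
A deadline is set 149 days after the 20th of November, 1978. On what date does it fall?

Nov has 30 days: +11 → Dec 1, 1978 (138 left).
Dec has 31 days: +31 → Jan 1, 1979 (107 left).
Jan has 31 days: +31 → Feb 1, 1979 (76 left).
Feb has 28 days: +28 → Mar 1, 1979 (48 left).
Mar has 31 days: +31 → Apr 1, 1979 (17 left).
+17 → Apr 18, 1979.

April 18, 1979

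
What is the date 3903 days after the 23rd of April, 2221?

December 30, 2231

+365 (one year) → Apr 23, 2222 (3538 left).
+365 (one year) → Apr 23, 2223 (3173 left).
+366 (one year; includes Feb 29, 2224) → Apr 23, 2224 (2807 left).
+365 (one year) → Apr 23, 2225 (2442 left).
+365 (one year) → Apr 23, 2226 (2077 left).
+365 (one year) → Apr 23, 2227 (1712 left).
+366 (one year; includes Feb 29, 2228) → Apr 23, 2228 (1346 left).
+365 (one year) → Apr 23, 2229 (981 left).
+365 (one year) → Apr 23, 2230 (616 left).
+365 (one year) → Apr 23, 2231 (251 left).
Apr has 30 days: +8 → May 1, 2231 (243 left).
May has 31 days: +31 → Jun 1, 2231 (212 left).
Jun has 30 days: +30 → Jul 1, 2231 (182 left).
Jul has 31 days: +31 → Aug 1, 2231 (151 left).
Aug has 31 days: +31 → Sep 1, 2231 (120 left).
Sep has 30 days: +30 → Oct 1, 2231 (90 left).
Oct has 31 days: +31 → Nov 1, 2231 (59 left).
Nov has 30 days: +30 → Dec 1, 2231 (29 left).
+29 → Dec 30, 2231.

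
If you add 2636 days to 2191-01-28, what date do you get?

April 17, 2198

+365 (one year) → Jan 28, 2192 (2271 left).
+366 (one year; includes Feb 29, 2192) → Jan 28, 2193 (1905 left).
+365 (one year) → Jan 28, 2194 (1540 left).
+365 (one year) → Jan 28, 2195 (1175 left).
+365 (one year) → Jan 28, 2196 (810 left).
+366 (one year; includes Feb 29, 2196) → Jan 28, 2197 (444 left).
+365 (one year) → Jan 28, 2198 (79 left).
Jan has 31 days: +4 → Feb 1, 2198 (75 left).
Feb has 28 days: +28 → Mar 1, 2198 (47 left).
Mar has 31 days: +31 → Apr 1, 2198 (16 left).
+16 → Apr 17, 2198.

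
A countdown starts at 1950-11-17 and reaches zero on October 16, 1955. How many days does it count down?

Nov 17, 1950 → Nov 17, 1951: 365 days.
Nov 17, 1951 → Nov 17, 1952: 366 days (Feb 29, 1952 is in that span).
Nov 17, 1952 → Nov 17, 1953: 365 days.
Nov 17, 1953 → Nov 17, 1954: 365 days.
Nov 17, 1954 → Dec 17, 1954: 30 days (November has 30).
Dec 17, 1954 → Jan 17, 1955: 31 days (December has 31).
Jan 17, 1955 → Feb 17, 1955: 31 days (January has 31).
Feb 17, 1955 → Mar 17, 1955: 28 days (February has 28).
Mar 17, 1955 → Apr 17, 1955: 31 days (March has 31).
Apr 17, 1955 → May 17, 1955: 30 days (April has 30).
May 17, 1955 → Jun 17, 1955: 31 days (May has 31).
Jun 17, 1955 → Jul 17, 1955: 30 days (June has 30).
Jul 17, 1955 → Aug 17, 1955: 31 days (July has 31).
Aug 17, 1955 → Sep 17, 1955: 31 days (August has 31).
Sep 17, 1955 → Oct 16, 1955: 29 days.
Total: 1794 days.

1794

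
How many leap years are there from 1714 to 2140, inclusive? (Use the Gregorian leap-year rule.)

104

Multiples of 4 in [1714,2140]: 107.
Of those, multiples of 100: 4 (not leap unless ÷400).
Multiples of 400: 1.
Leap years = 107 − 4 + 1 = 104.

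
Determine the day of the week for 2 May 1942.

January 1, 1942 is a Thursday.
Jan 1, 1942 → Feb 1, 1942: 31 days (January has 31).
Feb 1, 1942 → Mar 1, 1942: 28 days (February has 28).
Mar 1, 1942 → Apr 1, 1942: 31 days (March has 31).
Apr 1, 1942 → May 1, 1942: 30 days (April has 30).
May 1, 1942 → May 2, 1942: 1 days.
Total: 121 days.
121 mod 7 = 2, so Thursday + 2 = Saturday.

Saturday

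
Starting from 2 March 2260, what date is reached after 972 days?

October 30, 2262

+365 (one year) → Mar 2, 2261 (607 left).
+365 (one year) → Mar 2, 2262 (242 left).
Mar has 31 days: +30 → Apr 1, 2262 (212 left).
Apr has 30 days: +30 → May 1, 2262 (182 left).
May has 31 days: +31 → Jun 1, 2262 (151 left).
Jun has 30 days: +30 → Jul 1, 2262 (121 left).
Jul has 31 days: +31 → Aug 1, 2262 (90 left).
Aug has 31 days: +31 → Sep 1, 2262 (59 left).
Sep has 30 days: +30 → Oct 1, 2262 (29 left).
+29 → Oct 30, 2262.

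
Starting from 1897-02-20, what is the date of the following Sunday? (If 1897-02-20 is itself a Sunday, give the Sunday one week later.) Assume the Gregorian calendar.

Feb 20, 1897 is a Saturday.
From Saturday to the next Sunday is 1 day.
Feb 20, 1897 + 1 = Feb 21, 1897.

February 21, 1897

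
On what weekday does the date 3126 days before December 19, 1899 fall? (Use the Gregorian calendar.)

Friday

First find the weekday of Dec 19, 1899. Doomsday rule: the anchor day for the 1800s is Friday. For year 99: 99÷12 = 8 r 3, and 3÷4 = 0, so 8+3+0 = 11.
Friday + 11 ≡ Tuesday — that's 1899's doomsday.
In December the doomsday date is Dec 12.
Dec 19 is 7 days after Dec 12; 7 mod 7 = 0, so Tuesday + 0 = Tuesday.
3126 mod 7 = 4, so 3126 days before a Tuesday is Tuesday − 4 = Friday.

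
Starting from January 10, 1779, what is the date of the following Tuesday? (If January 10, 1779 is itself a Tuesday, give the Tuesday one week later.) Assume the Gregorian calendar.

Jan 10, 1779 is a Sunday.
From Sunday to the next Tuesday is 2 days.
Jan 10, 1779 + 2 = Jan 12, 1779.

January 12, 1779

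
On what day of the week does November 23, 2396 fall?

Saturday

Doomsday rule: the anchor day for the 2300s is Wednesday. For year 96: 96÷12 = 8 r 0, and 0÷4 = 0, so 8+0+0 = 8.
Wednesday + 8 ≡ Thursday — that's 2396's doomsday.
In November the doomsday date is Nov 7.
Nov 23 is 16 days after Nov 7; 16 mod 7 = 2, so Thursday + 2 = Saturday.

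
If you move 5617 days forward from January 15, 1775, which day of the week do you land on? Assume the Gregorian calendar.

Wednesday

First find the weekday of Jan 15, 1775. Doomsday rule: the anchor day for the 1700s is Sunday. For year 75: 75÷12 = 6 r 3, and 3÷4 = 0, so 6+3+0 = 9.
Sunday + 9 ≡ Tuesday — that's 1775's doomsday.
In January the doomsday date is Jan 3 (1775 is not a leap year).
Jan 15 is 12 days after Jan 3; 12 mod 7 = 5, so Tuesday + 5 = Sunday.
5617 mod 7 = 3, so 5617 days after a Sunday is Sunday + 3 = Wednesday.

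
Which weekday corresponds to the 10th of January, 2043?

January 1, 2043 is a Thursday.
Jan 1, 2043 → Jan 10, 2043: 9 days.
Total: 9 days.
9 mod 7 = 2, so Thursday + 2 = Saturday.

Saturday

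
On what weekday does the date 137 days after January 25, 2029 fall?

Monday

Jan 25, 2029 is a Thursday.
137 mod 7 = 4, so 137 days after a Thursday is Thursday + 4 = Monday.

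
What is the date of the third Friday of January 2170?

January 1, 2170 is a Monday.
The first Friday is therefore January 5 (4 days later).
The third Friday is 5 + 2×7 = January 19.

January 19, 2170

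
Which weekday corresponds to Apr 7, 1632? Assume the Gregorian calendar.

Wednesday

Doomsday rule: the anchor day for the 1600s is Tuesday. For year 32: 32÷12 = 2 r 8, and 8÷4 = 2, so 2+8+2 = 12.
Tuesday + 12 ≡ Sunday — that's 1632's doomsday.
In April the doomsday date is Apr 4.
Apr 7 is 3 days after Apr 4; 3 mod 7 = 3, so Sunday + 3 = Wednesday.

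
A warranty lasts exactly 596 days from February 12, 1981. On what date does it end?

+365 (one year) → Feb 12, 1982 (231 left).
Feb has 28 days: +17 → Mar 1, 1982 (214 left).
Mar has 31 days: +31 → Apr 1, 1982 (183 left).
Apr has 30 days: +30 → May 1, 1982 (153 left).
May has 31 days: +31 → Jun 1, 1982 (122 left).
Jun has 30 days: +30 → Jul 1, 1982 (92 left).
Jul has 31 days: +31 → Aug 1, 1982 (61 left).
Aug has 31 days: +31 → Sep 1, 1982 (30 left).
Sep has 30 days: +30 → Oct 1, 1982 (0 left).

October 1, 1982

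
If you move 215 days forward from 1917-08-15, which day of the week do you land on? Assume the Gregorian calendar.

Monday

Aug 15, 1917 is a Wednesday.
215 mod 7 = 5, so 215 days after a Wednesday is Wednesday + 5 = Monday.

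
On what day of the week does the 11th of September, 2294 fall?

Doomsday rule: the anchor day for the 2200s is Friday. For year 94: 94÷12 = 7 r 10, and 10÷4 = 2, so 7+10+2 = 19.
Friday + 19 ≡ Wednesday — that's 2294's doomsday.
In September the doomsday date is Sep 5.
Sep 11 is 6 days after Sep 5; 6 mod 7 = 6, so Wednesday + 6 = Tuesday.

Tuesday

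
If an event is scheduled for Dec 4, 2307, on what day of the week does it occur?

Doomsday rule: the anchor day for the 2300s is Wednesday. For year 07: 7÷12 = 0 r 7, and 7÷4 = 1, so 0+7+1 = 8.
Wednesday + 8 ≡ Thursday — that's 2307's doomsday.
In December the doomsday date is Dec 12.
Dec 4 is 8 days before Dec 12; 8 mod 7 = 1, so Thursday − 1 = Wednesday.

Wednesday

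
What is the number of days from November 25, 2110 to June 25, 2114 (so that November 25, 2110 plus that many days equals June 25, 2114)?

Nov 25, 2110 → Nov 25, 2111: 365 days.
Nov 25, 2111 → Nov 25, 2112: 366 days (Feb 29, 2112 is in that span).
Nov 25, 2112 → Nov 25, 2113: 365 days.
Nov 25, 2113 → Dec 25, 2113: 30 days (November has 30).
Dec 25, 2113 → Jan 25, 2114: 31 days (December has 31).
Jan 25, 2114 → Feb 25, 2114: 31 days (January has 31).
Feb 25, 2114 → Mar 25, 2114: 28 days (February has 28).
Mar 25, 2114 → Apr 25, 2114: 31 days (March has 31).
Apr 25, 2114 → May 25, 2114: 30 days (April has 30).
May 25, 2114 → Jun 25, 2114: 31 days.
Total: 1308 days.

1308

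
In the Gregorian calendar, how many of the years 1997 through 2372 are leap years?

Multiples of 4 in [1997,2372]: 94.
Of those, multiples of 100: 4 (not leap unless ÷400).
Multiples of 400: 1.
Leap years = 94 − 4 + 1 = 91.

91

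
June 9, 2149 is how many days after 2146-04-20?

1146

Apr 20, 2146 → Apr 20, 2147: 365 days.
Apr 20, 2147 → Apr 20, 2148: 366 days (Feb 29, 2148 is in that span).
Apr 20, 2148 → Apr 20, 2149: 365 days.
Apr 20, 2149 → May 20, 2149: 30 days (April has 30).
May 20, 2149 → Jun 9, 2149: 20 days.
Total: 1146 days.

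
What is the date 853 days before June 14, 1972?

February 12, 1970

−366 (one year; includes Feb 29, 1972) → Jun 14, 1971 (487 left).
−365 (one year) → Jun 14, 1970 (122 left).
−14 → May 31, 1970 (end of May, 31 days; 108 left).
−31 → Apr 30, 1970 (end of Apr, 30 days; 77 left).
−30 → Mar 31, 1970 (end of Mar, 31 days; 47 left).
−31 → Feb 28, 1970 (end of Feb, 28 days; 16 left).
−16 → Feb 12, 1970.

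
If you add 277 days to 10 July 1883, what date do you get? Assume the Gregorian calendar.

April 12, 1884

Jul has 31 days: +22 → Aug 1, 1883 (255 left).
Aug has 31 days: +31 → Sep 1, 1883 (224 left).
Sep has 30 days: +30 → Oct 1, 1883 (194 left).
Oct has 31 days: +31 → Nov 1, 1883 (163 left).
Nov has 30 days: +30 → Dec 1, 1883 (133 left).
Dec has 31 days: +31 → Jan 1, 1884 (102 left).
Jan has 31 days: +31 → Feb 1, 1884 (71 left).
Feb has 29 days: +29 → Mar 1, 1884 (42 left).
Mar has 31 days: +31 → Apr 1, 1884 (11 left).
+11 → Apr 12, 1884.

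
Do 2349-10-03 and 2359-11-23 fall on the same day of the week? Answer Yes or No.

From Oct 3, 2349 to Nov 23, 2359 is 3703 days.
3703 mod 7 = 0, so they are the same weekday.
(Oct 3, 2349 is a Monday; Nov 23, 2359 is a Monday.)

Yes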